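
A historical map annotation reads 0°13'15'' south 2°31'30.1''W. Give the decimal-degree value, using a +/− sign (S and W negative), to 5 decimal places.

Latitude: 13′ + 15″ = 13.25000′; 0 + 13.25000/60 = 0.220833
hemisphere S, so the sign is −
Longitude: 2 + 31/60 + 30.1/3600 = 2.525028
W ⇒ negate

-0.22083, -2.52503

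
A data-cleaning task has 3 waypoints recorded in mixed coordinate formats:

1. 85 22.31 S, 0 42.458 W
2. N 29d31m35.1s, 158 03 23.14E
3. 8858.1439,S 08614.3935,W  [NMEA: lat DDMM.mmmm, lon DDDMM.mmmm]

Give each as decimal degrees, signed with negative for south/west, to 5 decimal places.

1. -85.37183, -0.70763
2. 29.52642, 158.05643
3. -88.96907, -86.23989

Point 1:
  Latitude: 22.31′ = 0.371833°; total 85.371833
  hemisphere S, so the sign is −
  λ: 0 + 42.458/60 = 0.707633
  W ⇒ negate
Point 2:
  Latitude: 31′ + 35.1″ = 31.58500′; 29 + 31.58500/60 = 29.526417
  N ⇒ keep positive
  Longitude: 3′ + 23.14″ = 3.38567′; 158 + 3.38567/60 = 158.056428
  E ⇒ keep positive
Point 3:
  Lat: split at 2 digits → 88° and 58.1439′; 88 + 58.1439/60 = 88.969065
  S ⇒ negate
  Lon: degrees = first 3 digits = 86, minutes = 14.3935; 86 + 14.3935/60 = 86.239892
  hemisphere W, so the sign is −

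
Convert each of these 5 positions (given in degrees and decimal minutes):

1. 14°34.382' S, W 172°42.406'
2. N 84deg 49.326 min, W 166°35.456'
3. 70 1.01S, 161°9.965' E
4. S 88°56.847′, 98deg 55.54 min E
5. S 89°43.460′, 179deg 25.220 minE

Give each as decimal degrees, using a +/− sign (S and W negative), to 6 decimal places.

Point 1:
  Lat: 34.382′ = 0.573033°; total 14.5730333
  hemisphere S, so the sign is −
  λ: 42.406′ = 0.706767°; total 172.7067667
  hemisphere W, so the sign is −
Point 2:
  Lat: 84 + 49.326/60 = 84.8221000
  N → positive
  Longitude: 35.456′ = 0.590933°; total 166.5909333
  W ⇒ negate
Point 3:
  Latitude: 1.01′ = 0.016833°; total 70.0168333
  hemisphere S, so the sign is −
  λ: 9.965′ = 0.166083°; total 161.1660833
  E ⇒ keep positive
Point 4:
  Lat: 56.847′ = 0.947450°; total 88.9474500
  S ⇒ negate
  Longitude: 98 + 55.54/60 = 98.9256667
  E → positive
Point 5:
  Latitude: 43.46′ = 0.724333°; total 89.7243333
  S → negative
  λ: 179 + 25.22/60 = 179.4203333
  E → positive

1. -14.573033, -172.706767
2. 84.822100, -166.590933
3. -70.016833, 161.166083
4. -88.947450, 98.925667
5. -89.724333, 179.420333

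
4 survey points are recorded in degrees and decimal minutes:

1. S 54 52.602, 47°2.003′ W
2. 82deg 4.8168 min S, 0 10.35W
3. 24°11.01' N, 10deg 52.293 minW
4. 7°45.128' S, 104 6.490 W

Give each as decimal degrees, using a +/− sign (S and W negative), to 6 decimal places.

1. -54.876700, -47.033383
2. -82.080280, -0.172500
3. 24.183500, -10.871550
4. -7.752133, -104.108167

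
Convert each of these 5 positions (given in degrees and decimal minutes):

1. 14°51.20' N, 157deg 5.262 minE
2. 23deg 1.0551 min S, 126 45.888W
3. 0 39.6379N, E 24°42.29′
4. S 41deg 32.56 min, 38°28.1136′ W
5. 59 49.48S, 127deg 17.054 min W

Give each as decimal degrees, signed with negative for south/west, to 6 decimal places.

1. 14.853333, 157.087700
2. -23.017585, -126.764800
3. 0.660632, 24.704833
4. -41.542667, -38.468560
5. -59.824667, -127.284233

Point 1:
  φ: 14 + 51.2/60 = 14.8533333
  N ⇒ keep positive
  Lon: 157 + 5.262/60 = 157.0877000
  E ⇒ keep positive
Point 2:
  φ: 23 + 1.0551/60 = 23.0175850
  S ⇒ negate
  Longitude: 126 + 45.888/60 = 126.7648000
  W ⇒ negate
Point 3:
  Latitude: 39.6379′ = 0.660632°; total 0.6606317
  N → positive
  λ: 24 + 42.29/60 = 24.7048333
  E ⇒ keep positive
Point 4:
  Latitude: 41 + 32.56/60 = 41.5426667
  hemisphere S, so the sign is −
  Longitude: 38 + 28.1136/60 = 38.4685600
  W → negative
Point 5:
  Lat: 49.48′ = 0.824667°; total 59.8246667
  hemisphere S, so the sign is −
  Lon: 17.054′ = 0.284233°; total 127.2842333
  W → negative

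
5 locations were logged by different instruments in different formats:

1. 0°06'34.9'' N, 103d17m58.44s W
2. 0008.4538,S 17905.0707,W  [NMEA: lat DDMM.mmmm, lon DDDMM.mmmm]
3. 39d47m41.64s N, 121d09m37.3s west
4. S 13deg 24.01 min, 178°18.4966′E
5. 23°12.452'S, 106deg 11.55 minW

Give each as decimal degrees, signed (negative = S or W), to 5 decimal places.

1. 0.10969, -103.29957
2. -0.14090, -179.08451
3. 39.79490, -121.16036
4. -13.40017, 178.30828
5. -23.20753, -106.19250

Point 1:
  Lat: 0° + 6/60 + 34.9/3600 = 0 + 0.100000 + 0.009694 = 0.109694
  N → positive
  λ: 103° + 17/60 + 58.44/3600 = 103 + 0.283333 + 0.016233 = 103.299567
  W ⇒ negate
Point 2:
  Latitude: degrees = first 2 digits = 0, minutes = 8.4538; 0 + 8.4538/60 = 0.140897
  hemisphere S, so the sign is −
  Longitude: split at 3 digits → 179° and 5.0707′; 179 + 5.0707/60 = 179.084512
  hemisphere W, so the sign is −
Point 3:
  Latitude: 39 + 47/60 + 41.64/3600 = 39.794900
  N → positive
  Lon: 9′ + 37.3″ = 9.62167′; 121 + 9.62167/60 = 121.160361
  hemisphere W, so the sign is −
Point 4:
  Lat: 13 + 24.01/60 = 13.400167
  hemisphere S, so the sign is −
  Longitude: 178 + 18.4966/60 = 178.308277
  E ⇒ keep positive
Point 5:
  Latitude: 12.452′ = 0.207533°; total 23.207533
  hemisphere S, so the sign is −
  λ: 106 + 11.55/60 = 106.192500
  W ⇒ negate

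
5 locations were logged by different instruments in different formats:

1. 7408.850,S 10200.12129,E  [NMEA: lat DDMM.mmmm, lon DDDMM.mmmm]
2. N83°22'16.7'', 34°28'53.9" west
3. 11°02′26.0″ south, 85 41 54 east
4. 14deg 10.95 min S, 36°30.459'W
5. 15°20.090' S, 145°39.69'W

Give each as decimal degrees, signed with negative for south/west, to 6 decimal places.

1. -74.147500, 102.002022
2. 83.371306, -34.481639
3. -11.040556, 85.698333
4. -14.182500, -36.507650
5. -15.334833, -145.661500

Point 1:
  φ: split at 2 digits → 74° and 8.85′; 74 + 8.85/60 = 74.1475000
  hemisphere S, so the sign is −
  Longitude: split at 3 digits → 102° and 0.12129′; 102 + 0.12129/60 = 102.0020215
  E ⇒ keep positive
Point 2:
  φ: 83 + 22/60 + 16.7/3600 = 83.3713056
  N → positive
  λ: 34° + 28/60 + 53.9/3600 = 34 + 0.466667 + 0.014972 = 34.4816389
  hemisphere W, so the sign is −
Point 3:
  Lat: 11° + 2/60 + 26/3600 = 11 + 0.033333 + 0.007222 = 11.0405556
  S ⇒ negate
  λ: 85° + 41/60 + 54/3600 = 85 + 0.683333 + 0.015000 = 85.6983333
  E → positive
Point 4:
  Lat: 10.95′ = 0.182500°; total 14.1825000
  S → negative
  λ: 30.459′ = 0.507650°; total 36.5076500
  W ⇒ negate
Point 5:
  Lat: 20.09′ = 0.334833°; total 15.3348333
  S ⇒ negate
  Lon: 39.69′ = 0.661500°; total 145.6615000
  W ⇒ negate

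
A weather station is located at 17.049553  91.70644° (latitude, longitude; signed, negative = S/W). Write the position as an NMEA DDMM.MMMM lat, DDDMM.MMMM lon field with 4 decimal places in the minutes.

1702.9732,N / 09142.3864,E

Latitude: minutes = (17.049553 − 17) × 60 = 2.973180
λ: 91° + 0.706440 × 60 = 91° 42.386400′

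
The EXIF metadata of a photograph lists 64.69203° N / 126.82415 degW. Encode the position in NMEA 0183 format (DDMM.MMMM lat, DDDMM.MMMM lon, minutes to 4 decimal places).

6441.5218,N / 12649.4490,W

φ: fractional part 0.692030 → 41.521800 minutes
Longitude: fractional part 0.824150 → 49.449000 minutes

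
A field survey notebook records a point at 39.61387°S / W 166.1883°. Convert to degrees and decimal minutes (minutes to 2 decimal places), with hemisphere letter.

Lat: minutes = (39.613870 − 39) × 60 = 36.8322
Lon: 166° + 0.188300 × 60 = 166° 11.2980′

39° 36.83′ S, 166° 11.30′ W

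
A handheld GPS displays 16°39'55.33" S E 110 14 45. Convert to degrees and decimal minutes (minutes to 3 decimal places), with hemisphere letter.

Latitude: seconds/60 = 0.92217; minutes = 39 + 0.92217 = 39.92217
Lon: 14 + 45/60 = 14.75000′

16° 39.922′ S, 110° 14.750′ E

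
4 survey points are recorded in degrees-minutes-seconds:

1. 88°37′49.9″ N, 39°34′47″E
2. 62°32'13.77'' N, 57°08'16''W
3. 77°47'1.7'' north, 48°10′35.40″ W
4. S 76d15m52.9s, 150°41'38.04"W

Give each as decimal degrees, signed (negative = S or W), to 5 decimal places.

Point 1:
  φ: 88° + 37/60 + 49.9/3600 = 88 + 0.616667 + 0.013861 = 88.630528
  N → positive
  Lon: 39° + 34/60 + 47/3600 = 39 + 0.566667 + 0.013056 = 39.579722
  E → positive
Point 2:
  Lat: 62° + 32/60 + 13.77/3600 = 62 + 0.533333 + 0.003825 = 62.537158
  N → positive
  Longitude: 57 + 8/60 + 16/3600 = 57.137778
  W ⇒ negate
Point 3:
  Latitude: 77 + 47/60 + 1.7/3600 = 77.783806
  N → positive
  Lon: 10′ + 35.4″ = 10.59000′; 48 + 10.59000/60 = 48.176500
  hemisphere W, so the sign is −
Point 4:
  Latitude: 76 + 15/60 + 52.9/3600 = 76.264694
  S ⇒ negate
  Longitude: 150° + 41/60 + 38.04/3600 = 150 + 0.683333 + 0.010567 = 150.693900
  W → negative

1. 88.63053, 39.57972
2. 62.53716, -57.13778
3. 77.78381, -48.17650
4. -76.26469, -150.69390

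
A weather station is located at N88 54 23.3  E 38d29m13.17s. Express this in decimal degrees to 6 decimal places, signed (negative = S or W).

88.906472, 38.486992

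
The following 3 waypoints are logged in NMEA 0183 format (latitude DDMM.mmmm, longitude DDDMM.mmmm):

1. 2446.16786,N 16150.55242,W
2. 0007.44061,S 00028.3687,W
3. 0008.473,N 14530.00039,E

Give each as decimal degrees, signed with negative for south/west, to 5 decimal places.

1. 24.76946, -161.84254
2. -0.12401, -0.47281
3. 0.14122, 145.50001

Point 1:
  Latitude: split at 2 digits → 24° and 46.16786′; 24 + 46.16786/60 = 24.769464
  N ⇒ keep positive
  λ: degrees = first 3 digits = 161, minutes = 50.55242; 161 + 50.55242/60 = 161.842540
  W ⇒ negate
Point 2:
  Latitude: degrees = first 2 digits = 0, minutes = 7.44061; 0 + 7.44061/60 = 0.124010
  hemisphere S, so the sign is −
  Lon: degrees = first 3 digits = 0, minutes = 28.3687; 0 + 28.3687/60 = 0.472812
  W ⇒ negate
Point 3:
  φ: degrees = first 2 digits = 0, minutes = 8.473; 0 + 8.473/60 = 0.141217
  N → positive
  Lon: split at 3 digits → 145° and 30.00039′; 145 + 30.00039/60 = 145.500007
  E → positive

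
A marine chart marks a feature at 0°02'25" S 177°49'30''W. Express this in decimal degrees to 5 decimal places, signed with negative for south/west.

Lat: 2′ + 25″ = 2.41667′; 0 + 2.41667/60 = 0.040278
hemisphere S, so the sign is −
Lon: 49′ + 30″ = 49.50000′; 177 + 49.50000/60 = 177.825000
W ⇒ negate

-0.04028, -177.82500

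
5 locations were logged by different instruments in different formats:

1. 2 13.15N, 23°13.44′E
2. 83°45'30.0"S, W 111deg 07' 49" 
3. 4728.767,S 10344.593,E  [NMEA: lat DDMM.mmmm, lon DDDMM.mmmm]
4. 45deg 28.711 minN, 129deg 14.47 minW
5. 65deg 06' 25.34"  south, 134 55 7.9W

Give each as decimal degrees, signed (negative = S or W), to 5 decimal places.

1. 2.21917, 23.22400
2. -83.75833, -111.13028
3. -47.47945, 103.74322
4. 45.47852, -129.24117
5. -65.10704, -134.91886

Point 1:
  φ: 13.15′ = 0.219167°; total 2.219167
  N ⇒ keep positive
  Lon: 13.44′ = 0.224000°; total 23.224000
  E → positive
Point 2:
  Latitude: 45′ + 30″ = 45.50000′; 83 + 45.50000/60 = 83.758333
  S → negative
  Longitude: 111° + 7/60 + 49/3600 = 111 + 0.116667 + 0.013611 = 111.130278
  hemisphere W, so the sign is −
Point 3:
  Latitude: split at 2 digits → 47° and 28.767′; 47 + 28.767/60 = 47.479450
  S ⇒ negate
  Lon: degrees = first 3 digits = 103, minutes = 44.593; 103 + 44.593/60 = 103.743217
  E ⇒ keep positive
Point 4:
  Lat: 28.711′ = 0.478517°; total 45.478517
  N → positive
  λ: 129 + 14.47/60 = 129.241167
  W ⇒ negate
Point 5:
  φ: 65 + 6/60 + 25.34/3600 = 65.107039
  hemisphere S, so the sign is −
  Lon: 134 + 55/60 + 7.9/3600 = 134.918861
  hemisphere W, so the sign is −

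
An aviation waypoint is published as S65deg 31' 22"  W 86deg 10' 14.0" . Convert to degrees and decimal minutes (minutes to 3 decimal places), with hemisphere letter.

65° 31.367′ S, 86° 10.233′ W

Latitude: 31 + 22/60 = 31.36667′
Lon: 10 + 14/60 = 10.23333′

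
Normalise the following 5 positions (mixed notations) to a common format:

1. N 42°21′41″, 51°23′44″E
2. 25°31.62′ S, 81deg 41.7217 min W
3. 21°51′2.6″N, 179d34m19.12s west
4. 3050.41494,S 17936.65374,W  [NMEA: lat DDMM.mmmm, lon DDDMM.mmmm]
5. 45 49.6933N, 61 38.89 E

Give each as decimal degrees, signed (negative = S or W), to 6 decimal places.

Point 1:
  φ: 42 + 21/60 + 41/3600 = 42.3613889
  N ⇒ keep positive
  Lon: 23′ + 44″ = 23.73333′; 51 + 23.73333/60 = 51.3955556
  E → positive
Point 2:
  φ: 31.62′ = 0.527000°; total 25.5270000
  hemisphere S, so the sign is −
  Lon: 81 + 41.7217/60 = 81.6953617
  W → negative
Point 3:
  Latitude: 21° + 51/60 + 2.6/3600 = 21 + 0.850000 + 0.000722 = 21.8507222
  N ⇒ keep positive
  Longitude: 179 + 34/60 + 19.12/3600 = 179.5719778
  W ⇒ negate
Point 4:
  Latitude: degrees = first 2 digits = 30, minutes = 50.41494; 30 + 50.41494/60 = 30.8402490
  hemisphere S, so the sign is −
  Lon: degrees = first 3 digits = 179, minutes = 36.65374; 179 + 36.65374/60 = 179.6108957
  W → negative
Point 5:
  φ: 45 + 49.6933/60 = 45.8282217
  N → positive
  Lon: 61 + 38.89/60 = 61.6481667
  E → positive

1. 42.361389, 51.395556
2. -25.527000, -81.695362
3. 21.850722, -179.571978
4. -30.840249, -179.610896
5. 45.828222, 61.648167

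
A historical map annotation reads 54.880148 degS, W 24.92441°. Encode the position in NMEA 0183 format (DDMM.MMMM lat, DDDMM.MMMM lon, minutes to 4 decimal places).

5452.8089,S / 02455.4646,W

Lat: fractional part 0.880148 → 52.808880 minutes
Lon: fractional part 0.924410 → 55.464600 minutes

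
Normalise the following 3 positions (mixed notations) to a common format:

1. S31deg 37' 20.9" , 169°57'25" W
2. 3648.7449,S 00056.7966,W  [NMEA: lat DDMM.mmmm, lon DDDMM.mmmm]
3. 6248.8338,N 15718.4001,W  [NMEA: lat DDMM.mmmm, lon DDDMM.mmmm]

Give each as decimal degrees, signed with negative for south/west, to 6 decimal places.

1. -31.622472, -169.956944
2. -36.812415, -0.946610
3. 62.813897, -157.306668

Point 1:
  φ: 31 + 37/60 + 20.9/3600 = 31.6224722
  hemisphere S, so the sign is −
  Lon: 169 + 57/60 + 25/3600 = 169.9569444
  hemisphere W, so the sign is −
Point 2:
  Lat: degrees = first 2 digits = 36, minutes = 48.7449; 36 + 48.7449/60 = 36.8124150
  hemisphere S, so the sign is −
  Longitude: degrees = first 3 digits = 0, minutes = 56.7966; 0 + 56.7966/60 = 0.9466100
  W ⇒ negate
Point 3:
  Lat: degrees = first 2 digits = 62, minutes = 48.8338; 62 + 48.8338/60 = 62.8138967
  N ⇒ keep positive
  λ: split at 3 digits → 157° and 18.4001′; 157 + 18.4001/60 = 157.3066683
  W ⇒ negate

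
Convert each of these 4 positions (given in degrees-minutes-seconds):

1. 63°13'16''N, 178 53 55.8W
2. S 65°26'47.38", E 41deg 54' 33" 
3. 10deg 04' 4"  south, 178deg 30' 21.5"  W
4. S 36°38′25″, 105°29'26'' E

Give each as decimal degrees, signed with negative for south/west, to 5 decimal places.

Point 1:
  Lat: 13′ + 16″ = 13.26667′; 63 + 13.26667/60 = 63.221111
  N ⇒ keep positive
  Longitude: 53′ + 55.8″ = 53.93000′; 178 + 53.93000/60 = 178.898833
  W → negative
Point 2:
  Lat: 65 + 26/60 + 47.38/3600 = 65.446494
  S → negative
  Lon: 41 + 54/60 + 33/3600 = 41.909167
  E ⇒ keep positive
Point 3:
  Lat: 10° + 4/60 + 4/3600 = 10 + 0.066667 + 0.001111 = 10.067778
  S ⇒ negate
  Longitude: 178° + 30/60 + 21.5/3600 = 178 + 0.500000 + 0.005972 = 178.505972
  W ⇒ negate
Point 4:
  φ: 38′ + 25″ = 38.41667′; 36 + 38.41667/60 = 36.640278
  hemisphere S, so the sign is −
  λ: 29′ + 26″ = 29.43333′; 105 + 29.43333/60 = 105.490556
  E ⇒ keep positive

1. 63.22111, -178.89883
2. -65.44649, 41.90917
3. -10.06778, -178.50597
4. -36.64028, 105.49056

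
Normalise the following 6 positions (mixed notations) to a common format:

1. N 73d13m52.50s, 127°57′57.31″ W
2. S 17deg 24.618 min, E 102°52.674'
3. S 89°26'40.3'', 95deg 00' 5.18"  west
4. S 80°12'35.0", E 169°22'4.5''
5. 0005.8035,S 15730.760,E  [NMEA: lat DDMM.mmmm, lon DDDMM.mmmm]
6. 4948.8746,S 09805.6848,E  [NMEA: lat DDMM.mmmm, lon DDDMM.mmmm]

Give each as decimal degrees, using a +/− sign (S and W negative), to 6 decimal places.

Point 1:
  Lat: 73° + 13/60 + 52.5/3600 = 73 + 0.216667 + 0.014583 = 73.2312500
  N ⇒ keep positive
  Lon: 57′ + 57.31″ = 57.95517′; 127 + 57.95517/60 = 127.9659194
  W → negative
Point 2:
  φ: 17 + 24.618/60 = 17.4103000
  S ⇒ negate
  Lon: 102 + 52.674/60 = 102.8779000
  E → positive
Point 3:
  Latitude: 89 + 26/60 + 40.3/3600 = 89.4445278
  hemisphere S, so the sign is −
  Lon: 95° + 0/60 + 5.18/3600 = 95 + 0.000000 + 0.001439 = 95.0014389
  hemisphere W, so the sign is −
Point 4:
  φ: 80° + 12/60 + 35/3600 = 80 + 0.200000 + 0.009722 = 80.2097222
  S ⇒ negate
  Longitude: 169 + 22/60 + 4.5/3600 = 169.3679167
  E → positive
Point 5:
  Latitude: degrees = first 2 digits = 0, minutes = 5.8035; 0 + 5.8035/60 = 0.0967250
  S ⇒ negate
  Lon: degrees = first 3 digits = 157, minutes = 30.76; 157 + 30.76/60 = 157.5126667
  E ⇒ keep positive
Point 6:
  φ: split at 2 digits → 49° and 48.8746′; 49 + 48.8746/60 = 49.8145767
  S → negative
  Lon: degrees = first 3 digits = 98, minutes = 5.6848; 98 + 5.6848/60 = 98.0947467
  E ⇒ keep positive

1. 73.231250, -127.965919
2. -17.410300, 102.877900
3. -89.444528, -95.001439
4. -80.209722, 169.367917
5. -0.096725, 157.512667
6. -49.814577, 98.094747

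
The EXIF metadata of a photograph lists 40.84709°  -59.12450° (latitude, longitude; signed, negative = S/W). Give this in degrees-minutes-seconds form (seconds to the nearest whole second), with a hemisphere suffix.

Lat: 0.847090° → 50.82540′; 0.82540 × 60 = 49.52″
Longitude is negative → W; |value| = 59.124500
Lon: 0.124500° → 7.47000′; 0.47000 × 60 = 28.20″

40°50′50″ N, 59°07′28″ W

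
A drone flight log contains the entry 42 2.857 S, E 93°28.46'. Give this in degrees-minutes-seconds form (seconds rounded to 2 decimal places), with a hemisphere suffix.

42°02′51.42″ S, 93°28′27.60″ E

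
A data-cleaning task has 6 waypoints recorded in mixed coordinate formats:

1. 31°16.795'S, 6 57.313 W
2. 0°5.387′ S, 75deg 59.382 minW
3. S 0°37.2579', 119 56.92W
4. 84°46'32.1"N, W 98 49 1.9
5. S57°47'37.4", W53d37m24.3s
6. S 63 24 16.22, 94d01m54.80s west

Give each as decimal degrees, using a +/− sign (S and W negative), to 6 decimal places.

1. -31.279917, -6.955217
2. -0.089783, -75.989700
3. -0.620965, -119.948667
4. 84.775583, -98.817194
5. -57.793722, -53.623417
6. -63.404506, -94.031889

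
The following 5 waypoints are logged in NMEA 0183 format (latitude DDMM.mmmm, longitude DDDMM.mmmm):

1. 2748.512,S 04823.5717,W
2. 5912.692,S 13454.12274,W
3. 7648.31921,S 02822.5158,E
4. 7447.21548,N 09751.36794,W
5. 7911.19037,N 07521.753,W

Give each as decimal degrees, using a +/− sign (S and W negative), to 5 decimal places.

1. -27.80853, -48.39286
2. -59.21153, -134.90205
3. -76.80532, 28.37526
4. 74.78692, -97.85613
5. 79.18651, -75.36255

Point 1:
  Lat: degrees = first 2 digits = 27, minutes = 48.512; 27 + 48.512/60 = 27.808533
  S ⇒ negate
  Lon: degrees = first 3 digits = 48, minutes = 23.5717; 48 + 23.5717/60 = 48.392862
  W → negative
Point 2:
  Lat: split at 2 digits → 59° and 12.692′; 59 + 12.692/60 = 59.211533
  hemisphere S, so the sign is −
  Lon: degrees = first 3 digits = 134, minutes = 54.12274; 134 + 54.12274/60 = 134.902046
  W ⇒ negate
Point 3:
  φ: split at 2 digits → 76° and 48.31921′; 76 + 48.31921/60 = 76.805320
  S → negative
  Longitude: degrees = first 3 digits = 28, minutes = 22.5158; 28 + 22.5158/60 = 28.375263
  E → positive
Point 4:
  Lat: degrees = first 2 digits = 74, minutes = 47.21548; 74 + 47.21548/60 = 74.786925
  N ⇒ keep positive
  Longitude: degrees = first 3 digits = 97, minutes = 51.36794; 97 + 51.36794/60 = 97.856132
  W ⇒ negate
Point 5:
  Latitude: split at 2 digits → 79° and 11.19037′; 79 + 11.19037/60 = 79.186506
  N ⇒ keep positive
  λ: split at 3 digits → 075° and 21.753′; 75 + 21.753/60 = 75.362550
  W ⇒ negate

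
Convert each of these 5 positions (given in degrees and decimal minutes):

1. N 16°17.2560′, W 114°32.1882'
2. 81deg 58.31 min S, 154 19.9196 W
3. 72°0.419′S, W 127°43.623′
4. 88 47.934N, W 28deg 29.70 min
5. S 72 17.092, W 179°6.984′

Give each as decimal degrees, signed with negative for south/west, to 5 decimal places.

1. 16.28760, -114.53647
2. -81.97183, -154.33199
3. -72.00698, -127.72705
4. 88.79890, -28.49500
5. -72.28487, -179.11640

Point 1:
  Lat: 16 + 17.256/60 = 16.287600
  N → positive
  Longitude: 114 + 32.1882/60 = 114.536470
  hemisphere W, so the sign is −
Point 2:
  Lat: 58.31′ = 0.971833°; total 81.971833
  hemisphere S, so the sign is −
  Longitude: 154 + 19.9196/60 = 154.331993
  hemisphere W, so the sign is −
Point 3:
  Latitude: 0.419′ = 0.006983°; total 72.006983
  S → negative
  Longitude: 43.623′ = 0.727050°; total 127.727050
  W → negative
Point 4:
  Lat: 88 + 47.934/60 = 88.798900
  N → positive
  λ: 28 + 29.7/60 = 28.495000
  W ⇒ negate
Point 5:
  φ: 72 + 17.092/60 = 72.284867
  S → negative
  λ: 179 + 6.984/60 = 179.116400
  W ⇒ negate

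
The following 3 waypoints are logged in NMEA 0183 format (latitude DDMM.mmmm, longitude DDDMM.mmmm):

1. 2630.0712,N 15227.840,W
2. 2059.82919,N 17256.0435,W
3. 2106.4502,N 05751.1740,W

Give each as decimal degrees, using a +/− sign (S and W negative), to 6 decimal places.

Point 1:
  Lat: split at 2 digits → 26° and 30.0712′; 26 + 30.0712/60 = 26.5011867
  N ⇒ keep positive
  Lon: degrees = first 3 digits = 152, minutes = 27.84; 152 + 27.84/60 = 152.4640000
  W → negative
Point 2:
  Lat: degrees = first 2 digits = 20, minutes = 59.82919; 20 + 59.82919/60 = 20.9971532
  N → positive
  λ: split at 3 digits → 172° and 56.0435′; 172 + 56.0435/60 = 172.9340583
  hemisphere W, so the sign is −
Point 3:
  Lat: degrees = first 2 digits = 21, minutes = 6.4502; 21 + 6.4502/60 = 21.1075033
  N ⇒ keep positive
  Longitude: degrees = first 3 digits = 57, minutes = 51.174; 57 + 51.174/60 = 57.8529000
  W ⇒ negate

1. 26.501187, -152.464000
2. 20.997153, -172.934058
3. 21.107503, -57.852900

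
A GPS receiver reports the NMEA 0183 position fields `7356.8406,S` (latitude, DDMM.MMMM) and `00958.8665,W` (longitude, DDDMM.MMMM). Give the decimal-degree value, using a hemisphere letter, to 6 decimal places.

73.947343° S, 9.981108° W

Latitude: degrees = first 2 digits = 73, minutes = 56.8406; 73 + 56.8406/60 = 73.9473433
λ: degrees = first 3 digits = 9, minutes = 58.8665; 9 + 58.8665/60 = 9.9811083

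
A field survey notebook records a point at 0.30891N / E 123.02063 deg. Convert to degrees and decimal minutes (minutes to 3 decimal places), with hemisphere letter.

0° 18.535′ N, 123° 1.238′ E

Lat: minutes = (0.308910 − 0) × 60 = 18.53460
λ: 123° + 0.020630 × 60 = 123° 1.23780′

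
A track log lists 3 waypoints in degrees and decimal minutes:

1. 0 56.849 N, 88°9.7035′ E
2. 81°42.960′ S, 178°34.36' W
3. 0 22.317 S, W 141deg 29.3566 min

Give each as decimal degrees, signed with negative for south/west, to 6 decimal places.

Point 1:
  φ: 0 + 56.849/60 = 0.9474833
  N ⇒ keep positive
  λ: 9.7035′ = 0.161725°; total 88.1617250
  E ⇒ keep positive
Point 2:
  Latitude: 81 + 42.96/60 = 81.7160000
  hemisphere S, so the sign is −
  λ: 34.36′ = 0.572667°; total 178.5726667
  W → negative
Point 3:
  Lat: 22.317′ = 0.371950°; total 0.3719500
  hemisphere S, so the sign is −
  Longitude: 141 + 29.3566/60 = 141.4892767
  hemisphere W, so the sign is −

1. 0.947483, 88.161725
2. -81.716000, -178.572667
3. -0.371950, -141.489277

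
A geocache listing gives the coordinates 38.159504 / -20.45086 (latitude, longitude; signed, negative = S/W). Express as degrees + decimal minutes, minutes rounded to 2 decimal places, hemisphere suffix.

38° 9.57′ N, 20° 27.05′ W

Lat: fractional part 0.159504 → 9.5702 minutes
Longitude is negative → W; |value| = 20.450860
λ: fractional part 0.450860 → 27.0516 minutes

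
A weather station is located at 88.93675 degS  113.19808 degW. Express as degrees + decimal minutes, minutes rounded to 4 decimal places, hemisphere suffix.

Latitude: fractional part 0.936750 → 56.205000 minutes
Lon: minutes = (113.198080 − 113) × 60 = 11.884800

88° 56.2050′ S, 113° 11.8848′ W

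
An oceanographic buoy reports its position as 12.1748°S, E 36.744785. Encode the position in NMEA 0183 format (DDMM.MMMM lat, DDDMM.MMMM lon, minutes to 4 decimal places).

1210.4880,S / 03644.6871,E

Lat: fractional part 0.174800 → 10.488000 minutes
λ: 36° + 0.744785 × 60 = 36° 44.687100′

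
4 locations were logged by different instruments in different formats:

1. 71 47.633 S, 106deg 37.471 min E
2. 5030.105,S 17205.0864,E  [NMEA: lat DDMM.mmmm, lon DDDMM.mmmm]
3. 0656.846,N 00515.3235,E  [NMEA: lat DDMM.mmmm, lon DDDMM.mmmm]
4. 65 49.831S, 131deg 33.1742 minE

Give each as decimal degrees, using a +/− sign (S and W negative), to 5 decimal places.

Point 1:
  Lat: 71 + 47.633/60 = 71.793883
  S → negative
  Lon: 106 + 37.471/60 = 106.624517
  E → positive
Point 2:
  Lat: degrees = first 2 digits = 50, minutes = 30.105; 50 + 30.105/60 = 50.501750
  hemisphere S, so the sign is −
  Longitude: split at 3 digits → 172° and 5.0864′; 172 + 5.0864/60 = 172.084773
  E → positive
Point 3:
  Latitude: split at 2 digits → 06° and 56.846′; 6 + 56.846/60 = 6.947433
  N → positive
  Lon: split at 3 digits → 005° and 15.3235′; 5 + 15.3235/60 = 5.255392
  E → positive
Point 4:
  Latitude: 65 + 49.831/60 = 65.830517
  hemisphere S, so the sign is −
  Lon: 131 + 33.1742/60 = 131.552903
  E → positive

1. -71.79388, 106.62452
2. -50.50175, 172.08477
3. 6.94743, 5.25539
4. -65.83052, 131.55290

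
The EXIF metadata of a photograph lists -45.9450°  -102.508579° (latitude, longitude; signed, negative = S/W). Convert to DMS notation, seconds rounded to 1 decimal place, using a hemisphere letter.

Latitude is negative → S; |value| = 45.945000
φ: 0.945000° → 56.70000′; 0.70000 × 60 = 42.000″
Longitude is negative → W; |value| = 102.508579
λ: whole degrees 102; 30.51474′ → 30′ and 30.884″

45°56′42.0″ S, 102°30′30.9″ W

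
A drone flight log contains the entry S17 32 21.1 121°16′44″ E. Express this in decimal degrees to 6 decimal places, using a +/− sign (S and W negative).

φ: 32′ + 21.1″ = 32.35167′; 17 + 32.35167/60 = 17.5391944
S → negative
Longitude: 121° + 16/60 + 44/3600 = 121 + 0.266667 + 0.012222 = 121.2788889
E → positive

-17.539194, 121.278889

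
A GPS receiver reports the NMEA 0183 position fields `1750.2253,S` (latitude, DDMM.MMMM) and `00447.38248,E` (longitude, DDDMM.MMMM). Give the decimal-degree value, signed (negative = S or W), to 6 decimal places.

-17.837088, 4.789708

Lat: split at 2 digits → 17° and 50.2253′; 17 + 50.2253/60 = 17.8370883
hemisphere S, so the sign is −
λ: degrees = first 3 digits = 4, minutes = 47.38248; 4 + 47.38248/60 = 4.7897080
E ⇒ keep positive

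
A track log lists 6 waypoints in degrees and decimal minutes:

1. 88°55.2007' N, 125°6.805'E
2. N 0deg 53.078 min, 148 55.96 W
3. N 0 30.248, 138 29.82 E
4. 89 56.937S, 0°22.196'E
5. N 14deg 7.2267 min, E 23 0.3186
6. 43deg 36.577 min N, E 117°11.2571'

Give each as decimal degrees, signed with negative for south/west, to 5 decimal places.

1. 88.92001, 125.11342
2. 0.88463, -148.93267
3. 0.50413, 138.49700
4. -89.94895, 0.36993
5. 14.12045, 23.00531
6. 43.60962, 117.18762

Point 1:
  Latitude: 55.2007′ = 0.920012°; total 88.920012
  N → positive
  Lon: 125 + 6.805/60 = 125.113417
  E → positive
Point 2:
  Latitude: 53.078′ = 0.884633°; total 0.884633
  N → positive
  λ: 55.96′ = 0.932667°; total 148.932667
  W → negative
Point 3:
  Latitude: 0 + 30.248/60 = 0.504133
  N → positive
  Lon: 138 + 29.82/60 = 138.497000
  E → positive
Point 4:
  Latitude: 56.937′ = 0.948950°; total 89.948950
  S → negative
  Longitude: 22.196′ = 0.369933°; total 0.369933
  E → positive
Point 5:
  φ: 7.2267′ = 0.120445°; total 14.120445
  N → positive
  Lon: 0.3186′ = 0.005310°; total 23.005310
  E → positive
Point 6:
  Lat: 43 + 36.577/60 = 43.609617
  N ⇒ keep positive
  Longitude: 117 + 11.2571/60 = 117.187618
  E → positive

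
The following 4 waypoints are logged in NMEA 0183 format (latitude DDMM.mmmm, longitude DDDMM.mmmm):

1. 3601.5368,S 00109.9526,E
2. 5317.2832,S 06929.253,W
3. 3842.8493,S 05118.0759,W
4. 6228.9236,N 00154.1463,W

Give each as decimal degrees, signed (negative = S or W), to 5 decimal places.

1. -36.02561, 1.16588
2. -53.28805, -69.48755
3. -38.71416, -51.30127
4. 62.48206, -1.90244

Point 1:
  φ: split at 2 digits → 36° and 1.5368′; 36 + 1.5368/60 = 36.025613
  S ⇒ negate
  Longitude: split at 3 digits → 001° and 9.9526′; 1 + 9.9526/60 = 1.165877
  E → positive
Point 2:
  φ: degrees = first 2 digits = 53, minutes = 17.2832; 53 + 17.2832/60 = 53.288053
  S ⇒ negate
  Lon: split at 3 digits → 069° and 29.253′; 69 + 29.253/60 = 69.487550
  hemisphere W, so the sign is −
Point 3:
  Latitude: degrees = first 2 digits = 38, minutes = 42.8493; 38 + 42.8493/60 = 38.714155
  hemisphere S, so the sign is −
  Lon: split at 3 digits → 051° and 18.0759′; 51 + 18.0759/60 = 51.301265
  W ⇒ negate
Point 4:
  Latitude: degrees = first 2 digits = 62, minutes = 28.9236; 62 + 28.9236/60 = 62.482060
  N → positive
  Lon: split at 3 digits → 001° and 54.1463′; 1 + 54.1463/60 = 1.902438
  hemisphere W, so the sign is −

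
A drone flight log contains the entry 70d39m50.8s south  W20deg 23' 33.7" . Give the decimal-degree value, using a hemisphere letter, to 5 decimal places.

70.66411° S, 20.39269° W

Lat: 70° + 39/60 + 50.8/3600 = 70 + 0.650000 + 0.014111 = 70.664111
Longitude: 20° + 23/60 + 33.7/3600 = 20 + 0.383333 + 0.009361 = 20.392694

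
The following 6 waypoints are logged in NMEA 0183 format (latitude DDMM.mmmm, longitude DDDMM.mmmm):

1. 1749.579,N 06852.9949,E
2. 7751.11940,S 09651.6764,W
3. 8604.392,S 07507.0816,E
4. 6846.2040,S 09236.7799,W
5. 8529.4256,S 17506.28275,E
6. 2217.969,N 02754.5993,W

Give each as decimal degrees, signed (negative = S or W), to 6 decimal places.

1. 17.826317, 68.883248
2. -77.851990, -96.861273
3. -86.073200, 75.118027
4. -68.770067, -92.612998
5. -85.490427, 175.104713
6. 22.299483, -27.909988

Point 1:
  Lat: split at 2 digits → 17° and 49.579′; 17 + 49.579/60 = 17.8263167
  N → positive
  λ: degrees = first 3 digits = 68, minutes = 52.9949; 68 + 52.9949/60 = 68.8832483
  E → positive
Point 2:
  φ: degrees = first 2 digits = 77, minutes = 51.1194; 77 + 51.1194/60 = 77.8519900
  hemisphere S, so the sign is −
  Longitude: degrees = first 3 digits = 96, minutes = 51.6764; 96 + 51.6764/60 = 96.8612733
  W ⇒ negate
Point 3:
  Lat: degrees = first 2 digits = 86, minutes = 4.392; 86 + 4.392/60 = 86.0732000
  S → negative
  Lon: split at 3 digits → 075° and 7.0816′; 75 + 7.0816/60 = 75.1180267
  E → positive
Point 4:
  φ: degrees = first 2 digits = 68, minutes = 46.204; 68 + 46.204/60 = 68.7700667
  S → negative
  Lon: degrees = first 3 digits = 92, minutes = 36.7799; 92 + 36.7799/60 = 92.6129983
  W → negative
Point 5:
  φ: split at 2 digits → 85° and 29.4256′; 85 + 29.4256/60 = 85.4904267
  S ⇒ negate
  λ: split at 3 digits → 175° and 6.28275′; 175 + 6.28275/60 = 175.1047125
  E → positive
Point 6:
  Lat: split at 2 digits → 22° and 17.969′; 22 + 17.969/60 = 22.2994833
  N → positive
  Lon: split at 3 digits → 027° and 54.5993′; 27 + 54.5993/60 = 27.9099883
  W ⇒ negate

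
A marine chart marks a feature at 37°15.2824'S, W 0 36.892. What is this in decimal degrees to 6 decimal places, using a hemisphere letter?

37.254707° S, 0.614867° W

φ: 37 + 15.2824/60 = 37.2547067
λ: 36.892′ = 0.614867°; total 0.6148667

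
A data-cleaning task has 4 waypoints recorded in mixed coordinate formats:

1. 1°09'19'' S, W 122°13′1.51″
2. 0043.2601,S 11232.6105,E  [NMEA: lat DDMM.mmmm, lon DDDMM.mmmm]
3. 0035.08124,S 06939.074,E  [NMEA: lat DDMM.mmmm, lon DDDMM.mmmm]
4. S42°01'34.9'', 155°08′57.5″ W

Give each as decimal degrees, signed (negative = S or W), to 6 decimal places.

Point 1:
  φ: 1 + 9/60 + 19/3600 = 1.1552778
  S → negative
  Longitude: 13′ + 1.51″ = 13.02517′; 122 + 13.02517/60 = 122.2170861
  W ⇒ negate
Point 2:
  φ: split at 2 digits → 00° and 43.2601′; 0 + 43.2601/60 = 0.7210017
  S ⇒ negate
  Longitude: split at 3 digits → 112° and 32.6105′; 112 + 32.6105/60 = 112.5435083
  E ⇒ keep positive
Point 3:
  Lat: split at 2 digits → 00° and 35.08124′; 0 + 35.08124/60 = 0.5846873
  S ⇒ negate
  Longitude: split at 3 digits → 069° and 39.074′; 69 + 39.074/60 = 69.6512333
  E ⇒ keep positive
Point 4:
  Latitude: 1′ + 34.9″ = 1.58167′; 42 + 1.58167/60 = 42.0263611
  S ⇒ negate
  Longitude: 155° + 8/60 + 57.5/3600 = 155 + 0.133333 + 0.015972 = 155.1493056
  hemisphere W, so the sign is −

1. -1.155278, -122.217086
2. -0.721002, 112.543508
3. -0.584687, 69.651233
4. -42.026361, -155.149306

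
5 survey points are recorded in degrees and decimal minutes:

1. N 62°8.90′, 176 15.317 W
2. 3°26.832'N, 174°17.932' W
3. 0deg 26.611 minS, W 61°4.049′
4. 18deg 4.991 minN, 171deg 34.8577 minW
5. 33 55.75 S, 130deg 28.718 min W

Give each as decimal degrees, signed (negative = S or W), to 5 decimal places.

1. 62.14833, -176.25528
2. 3.44720, -174.29887
3. -0.44352, -61.06748
4. 18.08318, -171.58096
5. -33.92917, -130.47863

Point 1:
  Latitude: 62 + 8.9/60 = 62.148333
  N ⇒ keep positive
  Longitude: 176 + 15.317/60 = 176.255283
  hemisphere W, so the sign is −
Point 2:
  Latitude: 26.832′ = 0.447200°; total 3.447200
  N → positive
  λ: 17.932′ = 0.298867°; total 174.298867
  W → negative
Point 3:
  Latitude: 0 + 26.611/60 = 0.443517
  hemisphere S, so the sign is −
  Longitude: 4.049′ = 0.067483°; total 61.067483
  hemisphere W, so the sign is −
Point 4:
  φ: 4.991′ = 0.083183°; total 18.083183
  N → positive
  Lon: 171 + 34.8577/60 = 171.580962
  W ⇒ negate
Point 5:
  Latitude: 55.75′ = 0.929167°; total 33.929167
  S ⇒ negate
  Lon: 130 + 28.718/60 = 130.478633
  W → negative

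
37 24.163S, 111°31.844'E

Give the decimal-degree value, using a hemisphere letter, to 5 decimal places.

37.40272° S, 111.53073° E

Lat: 24.163′ = 0.402717°; total 37.402717
Lon: 31.844′ = 0.530733°; total 111.530733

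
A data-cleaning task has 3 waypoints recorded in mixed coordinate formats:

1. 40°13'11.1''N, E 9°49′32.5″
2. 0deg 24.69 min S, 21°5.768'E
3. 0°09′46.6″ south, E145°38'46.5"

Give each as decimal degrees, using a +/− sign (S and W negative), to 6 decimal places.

1. 40.219750, 9.825694
2. -0.411500, 21.096133
3. -0.162944, 145.646250

Point 1:
  φ: 40 + 13/60 + 11.1/3600 = 40.2197500
  N → positive
  λ: 9° + 49/60 + 32.5/3600 = 9 + 0.816667 + 0.009028 = 9.8256944
  E → positive
Point 2:
  φ: 24.69′ = 0.411500°; total 0.4115000
  S ⇒ negate
  Longitude: 5.768′ = 0.096133°; total 21.0961333
  E ⇒ keep positive
Point 3:
  φ: 0° + 9/60 + 46.6/3600 = 0 + 0.150000 + 0.012944 = 0.1629444
  hemisphere S, so the sign is −
  Lon: 38′ + 46.5″ = 38.77500′; 145 + 38.77500/60 = 145.6462500
  E ⇒ keep positive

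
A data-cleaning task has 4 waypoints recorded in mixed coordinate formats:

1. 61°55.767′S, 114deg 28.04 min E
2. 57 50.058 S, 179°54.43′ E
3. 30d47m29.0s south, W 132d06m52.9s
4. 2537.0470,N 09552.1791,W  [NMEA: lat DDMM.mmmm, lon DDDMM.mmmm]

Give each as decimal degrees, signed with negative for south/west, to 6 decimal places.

Point 1:
  Lat: 61 + 55.767/60 = 61.9294500
  hemisphere S, so the sign is −
  Lon: 28.04′ = 0.467333°; total 114.4673333
  E ⇒ keep positive
Point 2:
  φ: 50.058′ = 0.834300°; total 57.8343000
  S ⇒ negate
  Lon: 54.43′ = 0.907167°; total 179.9071667
  E ⇒ keep positive
Point 3:
  Lat: 30° + 47/60 + 29/3600 = 30 + 0.783333 + 0.008056 = 30.7913889
  hemisphere S, so the sign is −
  Lon: 6′ + 52.9″ = 6.88167′; 132 + 6.88167/60 = 132.1146944
  W ⇒ negate
Point 4:
  Latitude: degrees = first 2 digits = 25, minutes = 37.047; 25 + 37.047/60 = 25.6174500
  N ⇒ keep positive
  λ: split at 3 digits → 095° and 52.1791′; 95 + 52.1791/60 = 95.8696517
  hemisphere W, so the sign is −

1. -61.929450, 114.467333
2. -57.834300, 179.907167
3. -30.791389, -132.114694
4. 25.617450, -95.869652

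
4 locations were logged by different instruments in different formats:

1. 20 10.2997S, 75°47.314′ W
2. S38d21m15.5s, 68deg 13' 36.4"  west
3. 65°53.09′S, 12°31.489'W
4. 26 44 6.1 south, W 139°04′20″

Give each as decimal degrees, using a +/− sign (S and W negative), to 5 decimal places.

1. -20.17166, -75.78857
2. -38.35431, -68.22678
3. -65.88483, -12.52482
4. -26.73503, -139.07222

Point 1:
  Lat: 20 + 10.2997/60 = 20.171662
  S ⇒ negate
  Longitude: 75 + 47.314/60 = 75.788567
  W ⇒ negate
Point 2:
  Latitude: 38° + 21/60 + 15.5/3600 = 38 + 0.350000 + 0.004306 = 38.354306
  S → negative
  Lon: 68° + 13/60 + 36.4/3600 = 68 + 0.216667 + 0.010111 = 68.226778
  W → negative
Point 3:
  Latitude: 53.09′ = 0.884833°; total 65.884833
  S → negative
  Longitude: 31.489′ = 0.524817°; total 12.524817
  W ⇒ negate
Point 4:
  φ: 26° + 44/60 + 6.1/3600 = 26 + 0.733333 + 0.001694 = 26.735028
  S → negative
  Longitude: 139° + 4/60 + 20/3600 = 139 + 0.066667 + 0.005556 = 139.072222
  W → negative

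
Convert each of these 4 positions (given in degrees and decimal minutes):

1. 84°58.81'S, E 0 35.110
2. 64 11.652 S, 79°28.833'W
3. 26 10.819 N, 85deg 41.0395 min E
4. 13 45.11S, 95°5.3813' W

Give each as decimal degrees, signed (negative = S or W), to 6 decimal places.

1. -84.980167, 0.585167
2. -64.194200, -79.480550
3. 26.180317, 85.683992
4. -13.751833, -95.089688

Point 1:
  Latitude: 84 + 58.81/60 = 84.9801667
  S ⇒ negate
  Lon: 35.11′ = 0.585167°; total 0.5851667
  E ⇒ keep positive
Point 2:
  φ: 11.652′ = 0.194200°; total 64.1942000
  S ⇒ negate
  Lon: 28.833′ = 0.480550°; total 79.4805500
  W ⇒ negate
Point 3:
  Lat: 26 + 10.819/60 = 26.1803167
  N ⇒ keep positive
  λ: 85 + 41.0395/60 = 85.6839917
  E → positive
Point 4:
  Lat: 45.11′ = 0.751833°; total 13.7518333
  S → negative
  λ: 95 + 5.3813/60 = 95.0896883
  W → negative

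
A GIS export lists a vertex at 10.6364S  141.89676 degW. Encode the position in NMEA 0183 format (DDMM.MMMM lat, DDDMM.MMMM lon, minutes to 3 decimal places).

1038.184,S / 14153.806,W

φ: minutes = (10.636400 − 10) × 60 = 38.18400
Lon: fractional part 0.896760 → 53.80560 minutes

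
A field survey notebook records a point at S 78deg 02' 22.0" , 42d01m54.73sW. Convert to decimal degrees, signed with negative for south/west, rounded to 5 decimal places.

-78.03944, -42.03187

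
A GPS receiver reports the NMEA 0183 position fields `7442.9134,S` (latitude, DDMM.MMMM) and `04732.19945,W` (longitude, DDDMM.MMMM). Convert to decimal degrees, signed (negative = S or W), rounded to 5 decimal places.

Latitude: split at 2 digits → 74° and 42.9134′; 74 + 42.9134/60 = 74.715223
S → negative
Lon: degrees = first 3 digits = 47, minutes = 32.19945; 47 + 32.19945/60 = 47.536658
W ⇒ negate

-74.71522, -47.53666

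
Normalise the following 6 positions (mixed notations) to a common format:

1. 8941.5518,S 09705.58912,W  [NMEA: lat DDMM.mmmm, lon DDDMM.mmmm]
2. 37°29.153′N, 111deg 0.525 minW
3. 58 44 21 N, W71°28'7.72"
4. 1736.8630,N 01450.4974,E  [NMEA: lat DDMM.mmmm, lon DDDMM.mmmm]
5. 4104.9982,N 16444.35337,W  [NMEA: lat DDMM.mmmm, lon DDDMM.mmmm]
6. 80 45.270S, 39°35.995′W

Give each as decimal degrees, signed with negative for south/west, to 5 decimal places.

1. -89.69253, -97.09315
2. 37.48588, -111.00875
3. 58.73917, -71.46881
4. 17.61438, 14.84162
5. 41.08330, -164.73922
6. -80.75450, -39.59992

Point 1:
  Latitude: split at 2 digits → 89° and 41.5518′; 89 + 41.5518/60 = 89.692530
  hemisphere S, so the sign is −
  Lon: split at 3 digits → 097° and 5.58912′; 97 + 5.58912/60 = 97.093152
  W ⇒ negate
Point 2:
  Lat: 37 + 29.153/60 = 37.485883
  N ⇒ keep positive
  Longitude: 111 + 0.525/60 = 111.008750
  W ⇒ negate
Point 3:
  Latitude: 58° + 44/60 + 21/3600 = 58 + 0.733333 + 0.005833 = 58.739167
  N → positive
  Longitude: 28′ + 7.72″ = 28.12867′; 71 + 28.12867/60 = 71.468811
  hemisphere W, so the sign is −
Point 4:
  Latitude: degrees = first 2 digits = 17, minutes = 36.863; 17 + 36.863/60 = 17.614383
  N → positive
  Longitude: degrees = first 3 digits = 14, minutes = 50.4974; 14 + 50.4974/60 = 14.841623
  E → positive
Point 5:
  φ: degrees = first 2 digits = 41, minutes = 4.9982; 41 + 4.9982/60 = 41.083303
  N ⇒ keep positive
  Longitude: split at 3 digits → 164° and 44.35337′; 164 + 44.35337/60 = 164.739223
  W → negative
Point 6:
  Lat: 80 + 45.27/60 = 80.754500
  hemisphere S, so the sign is −
  Longitude: 39 + 35.995/60 = 39.599917
  W ⇒ negate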